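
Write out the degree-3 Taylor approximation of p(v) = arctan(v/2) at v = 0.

[v^0] = 0;  [v^1] = 1/2;  [v^2] = 0;  [v^3] = -1/24.

-v^3/24 + v/2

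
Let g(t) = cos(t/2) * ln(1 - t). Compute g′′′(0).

Expand each factor separately, then convolve coefficients.
The coefficient of t^3 in the expansion is -5/24, so g′′′(0) = 3! * (-5/24) = -5/4.

-5/4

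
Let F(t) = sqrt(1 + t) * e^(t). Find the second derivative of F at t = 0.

7/4

Multiply the two series term by term and collect like powers.
The coefficient of t^2 in the expansion is 7/8, so F′′(0) = 2! * (7/8) = 7/4.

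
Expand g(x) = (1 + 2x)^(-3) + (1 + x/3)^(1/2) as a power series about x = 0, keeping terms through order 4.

2488315*x^4/10368 - 34559*x^3/432 + 1727*x^2/72 - 35*x/6 + 2

Expand each term separately and add.
g(0) = 2
g′(0) = -35/6
g′′(0) = 1727/36
g′′′(0) = -34559/72
g^(4)(0) = 2488315/432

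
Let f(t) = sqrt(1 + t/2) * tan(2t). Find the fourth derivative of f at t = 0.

Write out both Maclaurin series and multiply, keeping only the needed powers.
The coefficient of t^4 in the expansion is 131/192, so f^(4)(0) = 4! * (131/192) = 131/8.

131/8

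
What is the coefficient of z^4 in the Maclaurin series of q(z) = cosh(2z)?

2/3

q(0) = 1
q′(0) = 0
q′′(0) = 4
q′′′(0) = 0
q^(4)(0) = 16
So c_4 = q^(4)(0)/4! = 2/3.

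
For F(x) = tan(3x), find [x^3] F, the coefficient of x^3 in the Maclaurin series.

9

F(0) = 0
F′(0) = 3
F′′(0) = 0
F′′′(0) = 54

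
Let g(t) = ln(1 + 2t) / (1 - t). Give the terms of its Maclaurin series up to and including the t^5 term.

Write out both Maclaurin series and multiply, keeping only the needed powers.

76*t^5/15 - 4*t^4/3 + 8*t^3/3 + 2*t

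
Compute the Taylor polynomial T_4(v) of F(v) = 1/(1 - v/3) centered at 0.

v^4/81 + v^3/27 + v^2/9 + v/3 + 1

Compute the successive derivatives at the expansion point and divide by k!.
F(0) = 1
F′(0) = 1/3
F′′(0) = 2/9
F′′′(0) = 2/9
F^(4)(0) = 8/27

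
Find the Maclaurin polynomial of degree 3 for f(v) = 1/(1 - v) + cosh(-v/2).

Add the two expansions coefficient-wise.
[v^0] = 2;  [v^1] = 1;  [v^2] = 9/8;  [v^3] = 1.

v^3 + 9*v^2/8 + v + 2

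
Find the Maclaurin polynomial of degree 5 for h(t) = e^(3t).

h(0) = 1
h′(0) = 3
h′′(0) = 9
h′′′(0) = 27
h^(4)(0) = 81
h^(5)(0) = 243

81*t^5/40 + 27*t^4/8 + 9*t^3/2 + 9*t^2/2 + 3*t + 1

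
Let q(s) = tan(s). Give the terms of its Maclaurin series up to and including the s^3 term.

s^3/3 + s

Compute the successive derivatives at the expansion point and divide by k!.
q(0) = 0
q′(0) = 1
q′′(0) = 0
q′′′(0) = 2
Dividing each by k! gives the coefficients c_0, ..., c_3.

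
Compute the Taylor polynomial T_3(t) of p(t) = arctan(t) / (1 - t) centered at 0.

2*t^3/3 + t^2 + t

Take the Cauchy product of the two expansions.
p(0) = 0
p′(0) = 1
p′′(0) = 2
p′′′(0) = 4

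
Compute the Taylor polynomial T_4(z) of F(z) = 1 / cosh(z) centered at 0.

5*z^4/24 - z^2/2 + 1

Divide the numerator series by the denominator series (power-series long division).
[z^0] = 1;  [z^1] = 0;  [z^2] = -1/2;  [z^3] = 0;  [z^4] = 5/24.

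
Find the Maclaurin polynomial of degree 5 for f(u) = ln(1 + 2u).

32*u^5/5 - 4*u^4 + 8*u^3/3 - 2*u^2 + 2*u

f(0) = 0
f′(0) = 2
f′′(0) = -4
f′′′(0) = 16
f^(4)(0) = -96
f^(5)(0) = 768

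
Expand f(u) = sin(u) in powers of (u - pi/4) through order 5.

sqrt(2)*(u - pi/4)^5/240 + sqrt(2)*(u - pi/4)^4/48 - sqrt(2)*(u - pi/4)^3/12 - sqrt(2)*(u - pi/4)^2/4 + sqrt(2)*(u - pi/4)/2 + sqrt(2)/2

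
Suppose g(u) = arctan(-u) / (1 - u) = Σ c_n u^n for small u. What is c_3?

Multiply the numerator's expansion by the denominator's geometric series.
g(0) = 0
g′(0) = -1
g′′(0) = -2
g′′′(0) = -4
Then c_k = g^(k)(0)/k! gives each Taylor coefficient.

-2/3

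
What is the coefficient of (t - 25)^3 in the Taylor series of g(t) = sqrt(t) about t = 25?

Apply the Taylor formula c_k = f^(k)(a)/k!.
g(25) = 5
g′(25) = 1/10
g′′(25) = -1/500
g′′′(25) = 3/25000
Dividing each by k! gives the coefficients c_0, ..., c_3.

1/50000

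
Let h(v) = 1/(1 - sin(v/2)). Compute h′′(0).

1/2

Substitute the inner expansion into the outer series and collect powers.
From the series, [v^2] h = 1/4; multiply by 2! = 2 to get 1/2.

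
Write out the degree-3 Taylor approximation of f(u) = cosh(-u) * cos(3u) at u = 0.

1 - 4*u^2

Multiply the two series term by term and collect like powers.
f(0) = 1
f′(0) = 0
f′′(0) = -8
f′′′(0) = 0
The Taylor polynomial is Σ f^(k)(0)/k! · u^k.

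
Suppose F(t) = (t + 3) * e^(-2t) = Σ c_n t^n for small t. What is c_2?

4

Multiply each power in the prefactor through the base expansion.
[t^0] = 3;  [t^1] = -5;  [t^2] = 4.
So c_2 = F′′(0)/2! = 4.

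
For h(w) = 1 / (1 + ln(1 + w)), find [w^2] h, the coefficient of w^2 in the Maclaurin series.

Use the geometric series for the reciprocal, then substitute.
[w^0] = 1;  [w^1] = -1;  [w^2] = 3/2.

3/2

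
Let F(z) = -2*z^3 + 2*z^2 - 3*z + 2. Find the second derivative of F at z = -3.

40

From the series, [(z + 3)^2] F = 20; multiply by 2! = 2 to get 40.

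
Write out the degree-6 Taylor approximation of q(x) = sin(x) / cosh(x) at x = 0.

3*x^5/10 - 2*x^3/3 + x

Write the quotient as an unknown series and match coefficients against numerator = denominator · series.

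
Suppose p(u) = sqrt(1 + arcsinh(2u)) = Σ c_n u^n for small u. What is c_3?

-1/6

Let u equal the inner series; expand the outer function in u and truncate.
p(0) = 1
p′(0) = 1
p′′(0) = -1
p′′′(0) = -1
Dividing each by k! gives the coefficients c_0, ..., c_3.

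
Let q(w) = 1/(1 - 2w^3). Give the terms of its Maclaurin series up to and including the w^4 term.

2*w^3 + 1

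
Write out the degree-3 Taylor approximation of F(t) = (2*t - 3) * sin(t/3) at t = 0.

t^3/54 + 2*t^2/3 - t

Distribute the polynomial across the series and collect like powers.
F(0) = 0
F′(0) = -1
F′′(0) = 4/3
F′′′(0) = 1/9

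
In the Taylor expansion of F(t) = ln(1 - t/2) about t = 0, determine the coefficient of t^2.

-1/8

Compute the successive derivatives at the expansion point and divide by k!.
[t^0] = 0;  [t^1] = -1/2;  [t^2] = -1/8.
So c_2 = F′′(0)/2! = -1/8.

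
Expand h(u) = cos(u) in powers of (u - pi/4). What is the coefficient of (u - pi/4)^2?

-sqrt(2)/4

[(u - pi/4)^0] = sqrt(2)/2;  [(u - pi/4)^1] = -sqrt(2)/2;  [(u - pi/4)^2] = -sqrt(2)/4.
So c_2 = h′′(pi/4)/2! = -sqrt(2)/4.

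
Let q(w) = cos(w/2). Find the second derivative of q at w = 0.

-1/4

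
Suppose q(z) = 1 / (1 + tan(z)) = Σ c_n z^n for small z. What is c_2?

1

Expand as Σ (-1)^k u^k with u equal to the inner function's series.
So c_2 = q′′(0)/2! = 1.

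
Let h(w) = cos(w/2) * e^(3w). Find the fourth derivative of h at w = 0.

1081/16

Write out both Maclaurin series and multiply, keeping only the needed powers.
The coefficient of w^4 in the expansion is 1081/384, so h^(4)(0) = 4! * (1081/384) = 1081/16.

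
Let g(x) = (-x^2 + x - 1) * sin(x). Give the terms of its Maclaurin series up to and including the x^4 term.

-x^4/6 - 5*x^3/6 + x^2 - x

Shift and add copies of the series according to the polynomial's terms.
g(0) = 0
g′(0) = -1
g′′(0) = 2
g′′′(0) = -5
g^(4)(0) = -4
Then c_k = g^(k)(0)/k! gives each Taylor coefficient.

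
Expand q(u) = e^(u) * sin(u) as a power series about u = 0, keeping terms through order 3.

Multiply the two series term by term and collect like powers.
[u^0] = 0;  [u^1] = 1;  [u^2] = 1;  [u^3] = 1/3.

u^3/3 + u^2 + u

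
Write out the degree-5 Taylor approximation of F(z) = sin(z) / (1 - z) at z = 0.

Expand each factor separately, then convolve coefficients.
F(0) = 0
F′(0) = 1
F′′(0) = 2
F′′′(0) = 5
F^(4)(0) = 20
F^(5)(0) = 101

101*z^5/120 + 5*z^4/6 + 5*z^3/6 + z^2 + z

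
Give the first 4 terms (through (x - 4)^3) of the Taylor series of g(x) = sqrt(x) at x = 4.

Compute the successive derivatives at the expansion point and divide by k!.

(x - 4)^3/512 - (x - 4)^2/64 + (x - 4)/4 + 2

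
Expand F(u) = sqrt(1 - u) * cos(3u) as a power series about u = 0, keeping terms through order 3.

Take the Cauchy product of the two expansions.
[u^0] = 1;  [u^1] = -1/2;  [u^2] = -37/8;  [u^3] = 35/16.

35*u^3/16 - 37*u^2/8 - u/2 + 1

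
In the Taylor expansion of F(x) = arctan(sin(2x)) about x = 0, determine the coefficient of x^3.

-4

Plug the Maclaurin series of the inner function into that of the outer and collect terms.
So c_3 = F′′′(0)/3! = -4.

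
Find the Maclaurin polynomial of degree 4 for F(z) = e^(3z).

27*z^4/8 + 9*z^3/2 + 9*z^2/2 + 3*z + 1

F(0) = 1
F′(0) = 3
F′′(0) = 9
F′′′(0) = 27
F^(4)(0) = 81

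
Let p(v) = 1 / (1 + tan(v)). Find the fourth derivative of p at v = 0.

40

Use the geometric series for the reciprocal, then substitute.
From the series, [v^4] p = 5/3; multiply by 4! = 24 to get 40.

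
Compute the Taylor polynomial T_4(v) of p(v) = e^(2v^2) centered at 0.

Apply the Taylor formula c_k = f^(k)(a)/k!.
p(0) = 1
p′(0) = 0
p′′(0) = 4
p′′′(0) = 0
p^(4)(0) = 48

2*v^4 + 2*v^2 + 1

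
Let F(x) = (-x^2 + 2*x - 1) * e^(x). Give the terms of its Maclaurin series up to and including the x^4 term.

-5*x^4/24 - x^3/6 + x^2/2 + x - 1

Multiply each power in the prefactor through the base expansion.
[x^0] = -1;  [x^1] = 1;  [x^2] = 1/2;  [x^3] = -1/6;  [x^4] = -5/24.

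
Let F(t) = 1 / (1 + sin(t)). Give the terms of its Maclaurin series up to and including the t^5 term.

-61*t^5/120 + 2*t^4/3 - 5*t^3/6 + t^2 - t + 1

Use the geometric series for the reciprocal, then substitute.
F(0) = 1
F′(0) = -1
F′′(0) = 2
F′′′(0) = -5
F^(4)(0) = 16
F^(5)(0) = -61
Then c_k = F^(k)(0)/k! gives each Taylor coefficient.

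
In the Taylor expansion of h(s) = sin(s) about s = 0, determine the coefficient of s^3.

-1/6

c_3 = h′′′(0)/3! = -1/6.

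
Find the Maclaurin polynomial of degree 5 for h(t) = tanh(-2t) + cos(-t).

Combine the two series term by term.
h(0) = 1
h′(0) = -2
h′′(0) = -1
h′′′(0) = 16
h^(4)(0) = 1
h^(5)(0) = -512

-64*t^5/15 + t^4/24 + 8*t^3/3 - t^2/2 - 2*t + 1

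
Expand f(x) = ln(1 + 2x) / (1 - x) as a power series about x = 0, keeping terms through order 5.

76*x^5/15 - 4*x^4/3 + 8*x^3/3 + 2*x

Multiply the numerator's expansion by the denominator's geometric series.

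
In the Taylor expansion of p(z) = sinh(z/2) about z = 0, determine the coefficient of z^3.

1/48

p(0) = 0
p′(0) = 1/2
p′′(0) = 0
p′′′(0) = 1/8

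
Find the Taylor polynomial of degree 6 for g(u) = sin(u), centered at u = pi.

Compute the successive derivatives at the expansion point and divide by k!.

-(u - pi)^5/120 + (u - pi)^3/6 - (u - pi)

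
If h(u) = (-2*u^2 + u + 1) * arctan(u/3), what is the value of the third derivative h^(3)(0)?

Multiply each power in the prefactor through the base expansion.
From the series, [u^3] h = -55/81; multiply by 3! = 6 to get -110/27.

-110/27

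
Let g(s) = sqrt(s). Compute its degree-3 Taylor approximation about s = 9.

(s - 9)^3/3888 - (s - 9)^2/216 + (s - 9)/6 + 3

g(9) = 3
g′(9) = 1/6
g′′(9) = -1/108
g′′′(9) = 1/648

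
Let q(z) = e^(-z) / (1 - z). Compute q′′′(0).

Take the Cauchy product of the two expansions.
The coefficient of z^3 in the expansion is 1/3, so q′′′(0) = 3! * (1/3) = 2.

2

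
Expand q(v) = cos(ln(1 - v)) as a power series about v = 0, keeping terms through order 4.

-5*v^4/12 - v^3/2 - v^2/2 + 1

Compose series: expand the inner function first, then feed it into the outer expansion.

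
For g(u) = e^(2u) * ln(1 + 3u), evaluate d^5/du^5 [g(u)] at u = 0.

Write out both Maclaurin series and multiply, keeping only the needed powers.
From the series, [u^5] g = 221/10; multiply by 5! = 120 to get 2652.

2652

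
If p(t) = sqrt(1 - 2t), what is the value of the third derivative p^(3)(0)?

The coefficient of t^3 in the expansion is -1/2, so p′′′(0) = 3! * (-1/2) = -3.

-3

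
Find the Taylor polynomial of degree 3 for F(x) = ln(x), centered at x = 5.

F(5) = ln(5)
F′(5) = 1/5
F′′(5) = -1/25
F′′′(5) = 2/125

(x - 5)^3/375 - (x - 5)^2/50 + (x - 5)/5 + ln(5)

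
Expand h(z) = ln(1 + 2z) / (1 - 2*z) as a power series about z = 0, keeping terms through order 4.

Expand 1/(denominator) as a geometric series and multiply by the numerator's series.
h(0) = 0
h′(0) = 2
h′′(0) = 4
h′′′(0) = 40
h^(4)(0) = 224
Dividing each by k! gives the coefficients c_0, ..., c_4.

28*z^4/3 + 20*z^3/3 + 2*z^2 + 2*z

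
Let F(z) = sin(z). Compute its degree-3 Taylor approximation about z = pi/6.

-sqrt(3)*(z - pi/6)^3/12 - (z - pi/6)^2/4 + sqrt(3)*(z - pi/6)/2 + 1/2

[(z - pi/6)^0] = 1/2;  [(z - pi/6)^1] = sqrt(3)/2;  [(z - pi/6)^2] = -1/4;  [(z - pi/6)^3] = -sqrt(3)/12.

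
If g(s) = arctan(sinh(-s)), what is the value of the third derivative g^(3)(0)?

Let u equal the inner series; expand the outer function in u and truncate.
The coefficient of s^3 in the expansion is 1/6, so g′′′(0) = 3! * (1/6) = 1.

1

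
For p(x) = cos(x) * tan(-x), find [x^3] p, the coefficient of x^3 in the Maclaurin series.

1/6

Expand each factor separately, then convolve coefficients.
[x^0] = 0;  [x^1] = -1;  [x^2] = 0;  [x^3] = 1/6.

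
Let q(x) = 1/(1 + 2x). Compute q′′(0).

Differentiate repeatedly and evaluate at the center.
From the series, [x^2] q = 4; multiply by 2! = 2 to get 8.

8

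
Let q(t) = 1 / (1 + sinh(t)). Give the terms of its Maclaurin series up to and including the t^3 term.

-7*t^3/6 + t^2 - t + 1

Expand as Σ (-1)^k u^k with u equal to the inner function's series.
[t^0] = 1;  [t^1] = -1;  [t^2] = 1;  [t^3] = -7/6.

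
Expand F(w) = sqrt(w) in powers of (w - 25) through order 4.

-(w - 25)^4/2000000 + (w - 25)^3/50000 - (w - 25)^2/1000 + (w - 25)/10 + 5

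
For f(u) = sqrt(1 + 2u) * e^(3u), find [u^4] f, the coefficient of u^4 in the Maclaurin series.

Take the Cauchy product of the two expansions.
f(0) = 1
f′(0) = 4
f′′(0) = 14
f′′′(0) = 48
f^(4)(0) = 156
Dividing each by k! gives the coefficients c_0, ..., c_4.

13/2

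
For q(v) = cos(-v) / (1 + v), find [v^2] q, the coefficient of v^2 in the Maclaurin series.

1/2

Write out both Maclaurin series and multiply, keeping only the needed powers.
q(0) = 1
q′(0) = -1
q′′(0) = 1
So c_2 = q′′(0)/2! = 1/2.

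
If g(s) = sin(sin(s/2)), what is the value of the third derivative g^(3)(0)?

-1/4

Plug the Maclaurin series of the inner function into that of the outer and collect terms.
The coefficient of s^3 in the expansion is -1/24, so g′′′(0) = 3! * (-1/24) = -1/4.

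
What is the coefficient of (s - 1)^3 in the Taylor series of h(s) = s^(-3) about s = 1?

-10

c_3 = h′′′(1)/3! = -10.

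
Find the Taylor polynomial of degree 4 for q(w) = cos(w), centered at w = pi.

-(w - pi)^4/24 + (w - pi)^2/2 - 1

Differentiate repeatedly and evaluate at the center.
q(pi) = -1
q′(pi) = 0
q′′(pi) = 1
q′′′(pi) = 0
q^(4)(pi) = -1
Then c_k = q^(k)(pi)/k! gives each Taylor coefficient.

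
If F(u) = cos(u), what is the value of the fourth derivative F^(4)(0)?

From the series, [u^4] F = 1/24; multiply by 4! = 24 to get 1.

1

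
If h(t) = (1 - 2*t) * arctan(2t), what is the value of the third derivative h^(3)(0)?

Distribute the polynomial across the series and collect like powers.
The coefficient of t^3 in the expansion is -8/3, so h′′′(0) = 3! * (-8/3) = -16.

-16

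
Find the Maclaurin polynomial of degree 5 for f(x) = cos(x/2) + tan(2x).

Expand each term separately and add.
f(0) = 1
f′(0) = 2
f′′(0) = -1/4
f′′′(0) = 16
f^(4)(0) = 1/16
f^(5)(0) = 512

64*x^5/15 + x^4/384 + 8*x^3/3 - x^2/8 + 2*x + 1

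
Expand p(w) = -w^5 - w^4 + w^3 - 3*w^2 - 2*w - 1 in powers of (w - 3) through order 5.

-(w - 3)^5 - 16*(w - 3)^4 - 101*(w - 3)^3 - 318*(w - 3)^2 - 506*(w - 3) - 331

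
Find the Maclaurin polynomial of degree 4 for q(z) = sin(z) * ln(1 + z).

Expand each factor separately, then convolve coefficients.

z^4/6 - z^3/2 + z^2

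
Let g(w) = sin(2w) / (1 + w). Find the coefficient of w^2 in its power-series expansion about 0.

Multiply the two series term by term and collect like powers.
g(0) = 0
g′(0) = 2
g′′(0) = -4

-2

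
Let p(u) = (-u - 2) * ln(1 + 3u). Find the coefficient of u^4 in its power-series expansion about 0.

63/2

Distribute the polynomial across the series and collect like powers.
p(0) = 0
p′(0) = -6
p′′(0) = 12
p′′′(0) = -81
p^(4)(0) = 756
So c_4 = p^(4)(0)/4! = 63/2.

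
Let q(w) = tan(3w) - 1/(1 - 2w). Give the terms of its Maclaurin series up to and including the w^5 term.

2*w^5/5 - 16*w^4 + w^3 - 4*w^2 + w - 1

Expand each term separately and add.
q(0) = -1
q′(0) = 1
q′′(0) = -8
q′′′(0) = 6
q^(4)(0) = -384
q^(5)(0) = 48
Then c_k = q^(k)(0)/k! gives each Taylor coefficient.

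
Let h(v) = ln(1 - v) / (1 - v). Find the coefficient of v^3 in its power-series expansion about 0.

-11/6

Take the Cauchy product of the two expansions.
h(0) = 0
h′(0) = -1
h′′(0) = -3
h′′′(0) = -11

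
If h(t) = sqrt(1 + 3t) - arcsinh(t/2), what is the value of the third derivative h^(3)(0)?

Add the two expansions coefficient-wise.
The coefficient of t^3 in the expansion is 41/24, so h′′′(0) = 3! * (41/24) = 41/4.

41/4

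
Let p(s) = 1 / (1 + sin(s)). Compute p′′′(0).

Use the geometric series for the reciprocal, then substitute.
The coefficient of s^3 in the expansion is -5/6, so p′′′(0) = 3! * (-5/6) = -5.

-5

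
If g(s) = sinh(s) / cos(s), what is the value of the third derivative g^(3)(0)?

4

Divide the numerator series by the denominator series (power-series long division).
The coefficient of s^3 in the expansion is 2/3, so g′′′(0) = 3! * (2/3) = 4.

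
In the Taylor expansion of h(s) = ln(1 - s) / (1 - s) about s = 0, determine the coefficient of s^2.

Expand each factor separately, then convolve coefficients.
[s^0] = 0;  [s^1] = -1;  [s^2] = -3/2.

-3/2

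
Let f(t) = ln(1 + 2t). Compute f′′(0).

From the series, [t^2] f = -2; multiply by 2! = 2 to get -4.

-4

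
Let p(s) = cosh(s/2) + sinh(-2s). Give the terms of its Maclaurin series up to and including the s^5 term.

-4*s^5/15 + s^4/384 - 4*s^3/3 + s^2/8 - 2*s + 1

Combine the two series term by term.
[s^0] = 1;  [s^1] = -2;  [s^2] = 1/8;  [s^3] = -4/3;  [s^4] = 1/384;  [s^5] = -4/15.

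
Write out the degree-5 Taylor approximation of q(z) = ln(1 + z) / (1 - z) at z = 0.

47*z^5/60 + 7*z^4/12 + 5*z^3/6 + z^2/2 + z

Use 1/(1 - r) = Σ r^k on the denominator, then take the Cauchy product.
q(0) = 0
q′(0) = 1
q′′(0) = 1
q′′′(0) = 5
q^(4)(0) = 14
q^(5)(0) = 94
The Taylor polynomial is Σ q^(k)(0)/k! · z^k.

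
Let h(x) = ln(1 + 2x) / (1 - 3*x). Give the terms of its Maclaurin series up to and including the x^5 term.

Multiply the numerator's expansion by the denominator's geometric series.
h(0) = 0
h′(0) = 2
h′′(0) = 8
h′′′(0) = 88
h^(4)(0) = 960
h^(5)(0) = 15168
Dividing each by k! gives the coefficients c_0, ..., c_5.

632*x^5/5 + 40*x^4 + 44*x^3/3 + 4*x^2 + 2*x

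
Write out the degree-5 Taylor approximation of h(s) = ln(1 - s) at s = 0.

h(0) = 0
h′(0) = -1
h′′(0) = -1
h′′′(0) = -2
h^(4)(0) = -6
h^(5)(0) = -24

-s^5/5 - s^4/4 - s^3/3 - s^2/2 - s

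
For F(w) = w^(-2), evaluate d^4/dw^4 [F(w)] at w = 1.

Use the known series and substitute for the argument.
The coefficient of (w - 1)^4 in the expansion is 5, so F^(4)(1) = 4! * (5) = 120.

120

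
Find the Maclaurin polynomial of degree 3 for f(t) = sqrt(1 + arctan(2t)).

-5*t^3/6 - t^2/2 + t + 1

Plug the Maclaurin series of the inner function into that of the outer and collect terms.
[t^0] = 1;  [t^1] = 1;  [t^2] = -1/2;  [t^3] = -5/6.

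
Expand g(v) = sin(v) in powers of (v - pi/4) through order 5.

g(pi/4) = sqrt(2)/2
g′(pi/4) = sqrt(2)/2
g′′(pi/4) = -sqrt(2)/2
g′′′(pi/4) = -sqrt(2)/2
g^(4)(pi/4) = sqrt(2)/2
g^(5)(pi/4) = sqrt(2)/2

sqrt(2)*(v - pi/4)^5/240 + sqrt(2)*(v - pi/4)^4/48 - sqrt(2)*(v - pi/4)^3/12 - sqrt(2)*(v - pi/4)^2/4 + sqrt(2)*(v - pi/4)/2 + sqrt(2)/2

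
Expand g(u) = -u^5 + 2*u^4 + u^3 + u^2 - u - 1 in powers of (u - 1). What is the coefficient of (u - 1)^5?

g(1) = 1
g′(1) = 7
g′′(1) = 12
g′′′(1) = -6
g^(4)(1) = -72
g^(5)(1) = -120
So c_5 = g^(5)(1)/5! = -1.

-1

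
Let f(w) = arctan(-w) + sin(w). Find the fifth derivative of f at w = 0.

Combine the two series term by term.
The coefficient of w^5 in the expansion is -23/120, so f^(5)(0) = 5! * (-23/120) = -23.

-23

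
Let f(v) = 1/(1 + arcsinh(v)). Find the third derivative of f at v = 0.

-5

Plug the Maclaurin series of the inner function into that of the outer and collect terms.
The coefficient of v^3 in the expansion is -5/6, so f′′′(0) = 3! * (-5/6) = -5.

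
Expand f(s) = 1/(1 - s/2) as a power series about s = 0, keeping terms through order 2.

Use the known series and substitute for the argument.
f(0) = 1
f′(0) = 1/2
f′′(0) = 1/2
Then c_k = f^(k)(0)/k! gives each Taylor coefficient.

s^2/4 + s/2 + 1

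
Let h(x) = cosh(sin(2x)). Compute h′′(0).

Substitute the inner expansion into the outer series and collect powers.
The coefficient of x^2 in the expansion is 2, so h′′(0) = 2! * (2) = 4.

4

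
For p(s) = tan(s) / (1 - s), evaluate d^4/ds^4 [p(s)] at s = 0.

Multiply the two series term by term and collect like powers.
From the series, [s^4] p = 4/3; multiply by 4! = 24 to get 32.

32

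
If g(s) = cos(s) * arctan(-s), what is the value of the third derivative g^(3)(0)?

Take the Cauchy product of the two expansions.
The coefficient of s^3 in the expansion is 5/6, so g′′′(0) = 3! * (5/6) = 5.

5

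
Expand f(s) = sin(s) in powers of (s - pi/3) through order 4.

sqrt(3)*(s - pi/3)^4/48 - (s - pi/3)^3/12 - sqrt(3)*(s - pi/3)^2/4 + (s - pi/3)/2 + sqrt(3)/2

Differentiate repeatedly and evaluate at the center.
[(s - pi/3)^0] = sqrt(3)/2;  [(s - pi/3)^1] = 1/2;  [(s - pi/3)^2] = -sqrt(3)/4;  [(s - pi/3)^3] = -1/12;  [(s - pi/3)^4] = sqrt(3)/48.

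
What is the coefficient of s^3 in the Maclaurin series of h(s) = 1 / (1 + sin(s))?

Use the geometric series for the reciprocal, then substitute.
h(0) = 1
h′(0) = -1
h′′(0) = 2
h′′′(0) = -5
Dividing each by k! gives the coefficients c_0, ..., c_3.

-5/6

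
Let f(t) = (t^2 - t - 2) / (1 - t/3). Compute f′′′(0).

8/9

Multiply each power in the prefactor through the base expansion.
From the series, [t^3] f = 4/27; multiply by 3! = 6 to get 8/9.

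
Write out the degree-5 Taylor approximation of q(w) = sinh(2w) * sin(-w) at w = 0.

Write out both Maclaurin series and multiply, keeping only the needed powers.

-w^4 - 2*w^2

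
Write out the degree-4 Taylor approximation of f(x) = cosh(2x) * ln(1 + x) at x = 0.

Expand each factor separately, then convolve coefficients.
[x^0] = 0;  [x^1] = 1;  [x^2] = -1/2;  [x^3] = 7/3;  [x^4] = -5/4.

-5*x^4/4 + 7*x^3/3 - x^2/2 + x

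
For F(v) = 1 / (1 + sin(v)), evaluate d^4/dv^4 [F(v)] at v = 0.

16

Use the geometric series for the reciprocal, then substitute.
The coefficient of v^4 in the expansion is 2/3, so F^(4)(0) = 4! * (2/3) = 16.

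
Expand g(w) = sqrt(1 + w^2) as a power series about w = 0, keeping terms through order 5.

g(0) = 1
g′(0) = 0
g′′(0) = 1
g′′′(0) = 0
g^(4)(0) = -3
g^(5)(0) = 0
The Taylor polynomial is Σ g^(k)(0)/k! · w^k.

-w^4/8 + w^2/2 + 1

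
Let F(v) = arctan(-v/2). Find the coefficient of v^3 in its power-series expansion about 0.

1/24

Apply the Taylor formula c_k = f^(k)(a)/k!.
So c_3 = F′′′(0)/3! = 1/24.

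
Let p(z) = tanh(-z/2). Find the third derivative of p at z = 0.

From the series, [z^3] p = 1/24; multiply by 3! = 6 to get 1/4.

1/4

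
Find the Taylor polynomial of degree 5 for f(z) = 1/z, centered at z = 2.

[(z - 2)^0] = 1/2;  [(z - 2)^1] = -1/4;  [(z - 2)^2] = 1/8;  [(z - 2)^3] = -1/16;  [(z - 2)^4] = 1/32;  [(z - 2)^5] = -1/64.

-(z - 2)^5/64 + (z - 2)^4/32 - (z - 2)^3/16 + (z - 2)^2/8 - (z - 2)/4 + 1/2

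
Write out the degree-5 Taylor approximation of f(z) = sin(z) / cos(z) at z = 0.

2*z^5/15 + z^3/3 + z

Invert the denominator's series and multiply.
[z^0] = 0;  [z^1] = 1;  [z^2] = 0;  [z^3] = 1/3;  [z^4] = 0;  [z^5] = 2/15.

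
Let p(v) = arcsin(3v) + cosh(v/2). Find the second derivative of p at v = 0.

1/4

Expand each term separately and add.
From the series, [v^2] p = 1/8; multiply by 2! = 2 to get 1/4.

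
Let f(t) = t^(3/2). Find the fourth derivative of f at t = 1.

9/16

Use the known series and substitute for the argument.
The coefficient of (t - 1)^4 in the expansion is 3/128, so f^(4)(1) = 4! * (3/128) = 9/16.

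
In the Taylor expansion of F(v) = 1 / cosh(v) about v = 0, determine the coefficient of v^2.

Divide the numerator series by the denominator series (power-series long division).
F(0) = 1
F′(0) = 0
F′′(0) = -1
So c_2 = F′′(0)/2! = -1/2.

-1/2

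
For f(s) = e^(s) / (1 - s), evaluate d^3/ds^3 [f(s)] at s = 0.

16

Take the Cauchy product of the two expansions.
The coefficient of s^3 in the expansion is 8/3, so f′′′(0) = 3! * (8/3) = 16.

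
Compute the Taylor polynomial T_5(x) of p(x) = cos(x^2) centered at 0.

1 - x^4/2

Apply the Taylor formula c_k = f^(k)(a)/k!.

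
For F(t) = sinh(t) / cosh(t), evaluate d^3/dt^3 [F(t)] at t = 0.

Invert the denominator's series and multiply.
From the series, [t^3] F = -1/3; multiply by 3! = 6 to get -2.

-2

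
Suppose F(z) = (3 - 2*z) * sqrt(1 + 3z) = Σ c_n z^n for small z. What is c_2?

Shift and add copies of the series according to the polynomial's terms.
F(0) = 3
F′(0) = 5/2
F′′(0) = -51/4
So c_2 = F′′(0)/2! = -51/8.

-51/8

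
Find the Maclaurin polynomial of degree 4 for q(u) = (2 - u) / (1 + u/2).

u^4/4 - u^3/2 + u^2 - 2*u + 2

Distribute the polynomial across the series and collect like powers.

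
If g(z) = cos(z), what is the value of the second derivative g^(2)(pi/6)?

-sqrt(3)/2

The coefficient of (z - pi/6)^2 in the expansion is -sqrt(3)/4, so g′′(pi/6) = 2! * (-sqrt(3)/4) = -sqrt(3)/2.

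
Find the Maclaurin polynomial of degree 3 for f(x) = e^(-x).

[x^0] = 1;  [x^1] = -1;  [x^2] = 1/2;  [x^3] = -1/6.

-x^3/6 + x^2/2 - x + 1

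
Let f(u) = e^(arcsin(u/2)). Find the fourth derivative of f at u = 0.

Plug the Maclaurin series of the inner function into that of the outer and collect terms.
From the series, [u^4] f = 5/384; multiply by 4! = 24 to get 5/16.

5/16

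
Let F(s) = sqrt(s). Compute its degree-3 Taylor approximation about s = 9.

F(9) = 3
F′(9) = 1/6
F′′(9) = -1/108
F′′′(9) = 1/648

(s - 9)^3/3888 - (s - 9)^2/216 + (s - 9)/6 + 3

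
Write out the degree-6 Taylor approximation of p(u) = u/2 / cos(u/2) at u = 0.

Invert the denominator's series and multiply.
[u^0] = 0;  [u^1] = 1/2;  [u^2] = 0;  [u^3] = 1/16;  [u^4] = 0;  [u^5] = 5/768;  [u^6] = 0.

5*u^5/768 + u^3/16 + u/2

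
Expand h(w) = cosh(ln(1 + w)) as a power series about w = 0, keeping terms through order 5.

Compose series: expand the inner function first, then feed it into the outer expansion.
h(0) = 1
h′(0) = 0
h′′(0) = 1
h′′′(0) = -3
h^(4)(0) = 12
h^(5)(0) = -60

-w^5/2 + w^4/2 - w^3/2 + w^2/2 + 1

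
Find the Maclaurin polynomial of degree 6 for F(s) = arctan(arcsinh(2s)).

Let u equal the inner series; expand the outer function in u and truncate.
F(0) = 0
F′(0) = 2
F′′(0) = 0
F′′′(0) = -24
F^(4)(0) = 0
F^(5)(0) = 1696
F^(6)(0) = 0
Dividing each by k! gives the coefficients c_0, ..., c_6.

212*s^5/15 - 4*s^3 + 2*s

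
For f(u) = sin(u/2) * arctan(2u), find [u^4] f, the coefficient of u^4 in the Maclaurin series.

-11/8

Multiply the two series term by term and collect like powers.
f(0) = 0
f′(0) = 0
f′′(0) = 2
f′′′(0) = 0
f^(4)(0) = -33
So c_4 = f^(4)(0)/4! = -11/8.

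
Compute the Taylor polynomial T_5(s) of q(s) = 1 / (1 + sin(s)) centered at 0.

Use the geometric series for the reciprocal, then substitute.

-61*s^5/120 + 2*s^4/3 - 5*s^3/6 + s^2 - s + 1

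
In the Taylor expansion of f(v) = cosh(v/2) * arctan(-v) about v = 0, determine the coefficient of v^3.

5/24

Take the Cauchy product of the two expansions.
[v^0] = 0;  [v^1] = -1;  [v^2] = 0;  [v^3] = 5/24.
So c_3 = f′′′(0)/3! = 5/24.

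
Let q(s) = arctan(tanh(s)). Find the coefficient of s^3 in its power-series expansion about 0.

Plug the Maclaurin series of the inner function into that of the outer and collect terms.

-2/3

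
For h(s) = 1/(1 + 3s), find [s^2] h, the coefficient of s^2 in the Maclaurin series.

9

Differentiate repeatedly and evaluate at the center.
h(0) = 1
h′(0) = -3
h′′(0) = 18
Dividing each by k! gives the coefficients c_0, ..., c_2.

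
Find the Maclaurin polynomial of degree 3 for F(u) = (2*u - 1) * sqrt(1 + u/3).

Multiply each power in the prefactor through the base expansion.
F(0) = -1
F′(0) = 11/6
F′′(0) = 25/36
F′′′(0) = -13/72

-13*u^3/432 + 25*u^2/72 + 11*u/6 - 1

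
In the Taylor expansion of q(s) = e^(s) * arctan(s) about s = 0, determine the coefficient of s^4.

Multiply the two series term by term and collect like powers.
[s^0] = 0;  [s^1] = 1;  [s^2] = 1;  [s^3] = 1/6;  [s^4] = -1/6.
So c_4 = q^(4)(0)/4! = -1/6.

-1/6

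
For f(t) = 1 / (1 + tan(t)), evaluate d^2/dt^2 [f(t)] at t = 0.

2

Expand as Σ (-1)^k u^k with u equal to the inner function's series.
From the series, [t^2] f = 1; multiply by 2! = 2 to get 2.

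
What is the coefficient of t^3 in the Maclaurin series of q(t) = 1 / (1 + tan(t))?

Expand as Σ (-1)^k u^k with u equal to the inner function's series.
q(0) = 1
q′(0) = -1
q′′(0) = 2
q′′′(0) = -8
So c_3 = q′′′(0)/3! = -4/3.

-4/3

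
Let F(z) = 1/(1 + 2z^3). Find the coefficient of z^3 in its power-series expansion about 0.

-2

F(0) = 1
F′(0) = 0
F′′(0) = 0
F′′′(0) = -12
So c_3 = F′′′(0)/3! = -2.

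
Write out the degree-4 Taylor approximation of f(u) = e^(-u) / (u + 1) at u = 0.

65*u^4/24 - 8*u^3/3 + 5*u^2/2 - 2*u + 1

Use 1/(1 - r) = Σ r^k on the denominator, then take the Cauchy product.
f(0) = 1
f′(0) = -2
f′′(0) = 5
f′′′(0) = -16
f^(4)(0) = 65
The Taylor polynomial is Σ f^(k)(0)/k! · u^k.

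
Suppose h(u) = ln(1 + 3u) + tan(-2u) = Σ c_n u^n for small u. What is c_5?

Combine the two series term by term.
h(0) = 0
h′(0) = 1
h′′(0) = -9
h′′′(0) = 38
h^(4)(0) = -486
h^(5)(0) = 5320
So c_5 = h^(5)(0)/5! = 133/3.

133/3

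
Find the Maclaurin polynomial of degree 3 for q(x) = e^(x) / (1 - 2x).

79*x^3/6 + 13*x^2/2 + 3*x + 1

Expand each factor separately, then convolve coefficients.
q(0) = 1
q′(0) = 3
q′′(0) = 13
q′′′(0) = 79
Dividing each by k! gives the coefficients c_0, ..., c_3.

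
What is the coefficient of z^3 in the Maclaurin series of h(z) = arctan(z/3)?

-1/81

[z^0] = 0;  [z^1] = 1/3;  [z^2] = 0;  [z^3] = -1/81.
So c_3 = h′′′(0)/3! = -1/81.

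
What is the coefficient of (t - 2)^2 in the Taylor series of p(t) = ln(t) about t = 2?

-1/8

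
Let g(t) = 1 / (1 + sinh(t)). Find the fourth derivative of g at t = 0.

32

Use the geometric series for the reciprocal, then substitute.
From the series, [t^4] g = 4/3; multiply by 4! = 24 to get 32.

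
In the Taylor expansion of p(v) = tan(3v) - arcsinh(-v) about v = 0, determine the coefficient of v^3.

53/6

Combine the two series term by term.
p(0) = 0
p′(0) = 4
p′′(0) = 0
p′′′(0) = 53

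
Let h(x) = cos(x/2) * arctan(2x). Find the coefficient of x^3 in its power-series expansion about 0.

-35/12

Write out both Maclaurin series and multiply, keeping only the needed powers.
h(0) = 0
h′(0) = 2
h′′(0) = 0
h′′′(0) = -35/2
So c_3 = h′′′(0)/3! = -35/12.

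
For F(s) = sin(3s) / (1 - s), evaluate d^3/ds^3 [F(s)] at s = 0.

Write out both Maclaurin series and multiply, keeping only the needed powers.
The coefficient of s^3 in the expansion is -3/2, so F′′′(0) = 3! * (-3/2) = -9.

-9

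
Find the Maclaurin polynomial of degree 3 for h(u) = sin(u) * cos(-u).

-2*u^3/3 + u

Expand each factor separately, then convolve coefficients.
h(0) = 0
h′(0) = 1
h′′(0) = 0
h′′′(0) = -4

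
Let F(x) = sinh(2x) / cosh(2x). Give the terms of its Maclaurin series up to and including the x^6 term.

Divide the numerator series by the denominator series (power-series long division).
[x^0] = 0;  [x^1] = 2;  [x^2] = 0;  [x^3] = -8/3;  [x^4] = 0;  [x^5] = 64/15;  [x^6] = 0.

64*x^5/15 - 8*x^3/3 + 2*x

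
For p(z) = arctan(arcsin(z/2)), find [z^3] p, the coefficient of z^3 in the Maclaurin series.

-1/48

Let u equal the inner series; expand the outer function in u and truncate.
[z^0] = 0;  [z^1] = 1/2;  [z^2] = 0;  [z^3] = -1/48.
So c_3 = p′′′(0)/3! = -1/48.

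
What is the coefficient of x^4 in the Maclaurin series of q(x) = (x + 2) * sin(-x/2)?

Distribute the polynomial across the series and collect like powers.
q(0) = 0
q′(0) = -1
q′′(0) = -1
q′′′(0) = 1/4
q^(4)(0) = 1/2

1/48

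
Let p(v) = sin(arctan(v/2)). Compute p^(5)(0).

45/32

Substitute the inner expansion into the outer series and collect powers.
The coefficient of v^5 in the expansion is 3/256, so p^(5)(0) = 5! * (3/256) = 45/32.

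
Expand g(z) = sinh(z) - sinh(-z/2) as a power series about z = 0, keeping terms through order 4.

3*z^3/16 + 3*z/2

Expand each term separately and add.
g(0) = 0
g′(0) = 3/2
g′′(0) = 0
g′′′(0) = 9/8
g^(4)(0) = 0
Dividing each by k! gives the coefficients c_0, ..., c_4.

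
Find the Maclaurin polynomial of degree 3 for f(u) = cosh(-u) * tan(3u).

21*u^3/2 + 3*u

Multiply the two series term by term and collect like powers.
f(0) = 0
f′(0) = 3
f′′(0) = 0
f′′′(0) = 63
Dividing each by k! gives the coefficients c_0, ..., c_3.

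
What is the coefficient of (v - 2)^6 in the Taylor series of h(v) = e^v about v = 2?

e^(2)/720

Use the known series and substitute for the argument.
h(2) = e^(2)
h′(2) = e^(2)
h′′(2) = e^(2)
h′′′(2) = e^(2)
h^(4)(2) = e^(2)
h^(5)(2) = e^(2)
h^(6)(2) = e^(2)
So c_6 = h^(6)(2)/6! = e^(2)/720.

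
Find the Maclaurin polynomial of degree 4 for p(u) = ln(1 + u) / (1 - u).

Multiply the numerator's expansion by the denominator's geometric series.
p(0) = 0
p′(0) = 1
p′′(0) = 1
p′′′(0) = 5
p^(4)(0) = 14

7*u^4/12 + 5*u^3/6 + u^2/2 + u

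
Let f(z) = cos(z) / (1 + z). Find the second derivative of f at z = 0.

Multiply the two series term by term and collect like powers.
The coefficient of z^2 in the expansion is 1/2, so f′′(0) = 2! * (1/2) = 1.

1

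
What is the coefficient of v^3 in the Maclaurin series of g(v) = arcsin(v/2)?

1/48

Use the known series and substitute for the argument.
g(0) = 0
g′(0) = 1/2
g′′(0) = 0
g′′′(0) = 1/8
The Taylor polynomial is Σ g^(k)(0)/k! · v^k.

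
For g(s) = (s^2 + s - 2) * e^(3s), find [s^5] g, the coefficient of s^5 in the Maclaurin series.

Distribute the polynomial across the series and collect like powers.
g(0) = -2
g′(0) = -5
g′′(0) = -10
g′′′(0) = -9
g^(4)(0) = 54
g^(5)(0) = 459
Dividing each by k! gives the coefficients c_0, ..., c_5.

153/40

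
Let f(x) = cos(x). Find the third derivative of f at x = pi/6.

1/2

From the series, [(x - pi/6)^3] f = 1/12; multiply by 3! = 6 to get 1/2.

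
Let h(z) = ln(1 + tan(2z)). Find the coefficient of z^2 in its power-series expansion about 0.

Compose series: expand the inner function first, then feed it into the outer expansion.

-2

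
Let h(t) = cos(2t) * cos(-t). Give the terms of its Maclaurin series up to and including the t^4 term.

Multiply the two series term by term and collect like powers.
[t^0] = 1;  [t^1] = 0;  [t^2] = -5/2;  [t^3] = 0;  [t^4] = 41/24.

41*t^4/24 - 5*t^2/2 + 1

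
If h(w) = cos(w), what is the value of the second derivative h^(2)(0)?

The coefficient of w^2 in the expansion is -1/2, so h′′(0) = 2! * (-1/2) = -1.

-1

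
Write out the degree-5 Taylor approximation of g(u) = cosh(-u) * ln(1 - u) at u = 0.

-49*u^5/120 - u^4/2 - 5*u^3/6 - u^2/2 - u

Multiply the two series term by term and collect like powers.
g(0) = 0
g′(0) = -1
g′′(0) = -1
g′′′(0) = -5
g^(4)(0) = -12
g^(5)(0) = -49
The Taylor polynomial is Σ g^(k)(0)/k! · u^k.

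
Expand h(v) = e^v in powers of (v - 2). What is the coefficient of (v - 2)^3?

e^(2)/6

h(2) = e^(2)
h′(2) = e^(2)
h′′(2) = e^(2)
h′′′(2) = e^(2)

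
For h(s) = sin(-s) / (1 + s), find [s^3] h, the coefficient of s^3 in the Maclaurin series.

-5/6

Write out both Maclaurin series and multiply, keeping only the needed powers.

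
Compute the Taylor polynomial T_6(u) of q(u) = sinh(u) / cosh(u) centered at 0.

Invert the denominator's series and multiply.
q(0) = 0
q′(0) = 1
q′′(0) = 0
q′′′(0) = -2
q^(4)(0) = 0
q^(5)(0) = 16
q^(6)(0) = 0
The Taylor polynomial is Σ q^(k)(0)/k! · u^k.

2*u^5/15 - u^3/3 + u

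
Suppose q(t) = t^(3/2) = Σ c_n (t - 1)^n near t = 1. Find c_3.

q(1) = 1
q′(1) = 3/2
q′′(1) = 3/4
q′′′(1) = -3/8
The Taylor polynomial is Σ q^(k)(1)/k! · (t - 1)^k.

-1/16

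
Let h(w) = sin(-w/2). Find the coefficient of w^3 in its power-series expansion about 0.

[w^0] = 0;  [w^1] = -1/2;  [w^2] = 0;  [w^3] = 1/48.
So c_3 = h′′′(0)/3! = 1/48.

1/48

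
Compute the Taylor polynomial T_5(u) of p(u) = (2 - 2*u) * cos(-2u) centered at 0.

Multiply each power in the prefactor through the base expansion.
[u^0] = 2;  [u^1] = -2;  [u^2] = -4;  [u^3] = 4;  [u^4] = 4/3;  [u^5] = -4/3.

-4*u^5/3 + 4*u^4/3 + 4*u^3 - 4*u^2 - 2*u + 2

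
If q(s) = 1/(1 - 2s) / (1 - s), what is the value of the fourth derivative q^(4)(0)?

744

Take the Cauchy product of the two expansions.
The coefficient of s^4 in the expansion is 31, so q^(4)(0) = 4! * (31) = 744.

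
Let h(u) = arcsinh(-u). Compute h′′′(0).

From the series, [u^3] h = 1/6; multiply by 3! = 6 to get 1.

1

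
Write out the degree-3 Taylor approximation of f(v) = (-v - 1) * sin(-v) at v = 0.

Distribute the polynomial across the series and collect like powers.
[v^0] = 0;  [v^1] = 1;  [v^2] = 1;  [v^3] = -1/6.

-v^3/6 + v^2 + v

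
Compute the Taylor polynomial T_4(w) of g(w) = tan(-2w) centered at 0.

-8*w^3/3 - 2*w

Apply the Taylor formula c_k = f^(k)(a)/k!.
[w^0] = 0;  [w^1] = -2;  [w^2] = 0;  [w^3] = -8/3;  [w^4] = 0.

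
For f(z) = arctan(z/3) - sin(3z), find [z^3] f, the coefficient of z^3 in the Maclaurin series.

727/162

Add the two expansions coefficient-wise.
[z^0] = 0;  [z^1] = -8/3;  [z^2] = 0;  [z^3] = 727/162.
So c_3 = f′′′(0)/3! = 727/162.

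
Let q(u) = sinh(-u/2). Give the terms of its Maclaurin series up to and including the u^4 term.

-u^3/48 - u/2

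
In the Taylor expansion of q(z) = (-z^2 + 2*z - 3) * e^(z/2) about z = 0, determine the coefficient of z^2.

Multiply each power in the prefactor through the base expansion.
[z^0] = -3;  [z^1] = 1/2;  [z^2] = -3/8.

-3/8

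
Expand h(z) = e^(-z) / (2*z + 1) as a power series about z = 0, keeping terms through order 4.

211*z^4/8 - 79*z^3/6 + 13*z^2/2 - 3*z + 1

Multiply the numerator's expansion by the denominator's geometric series.
[z^0] = 1;  [z^1] = -3;  [z^2] = 13/2;  [z^3] = -79/6;  [z^4] = 211/8.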